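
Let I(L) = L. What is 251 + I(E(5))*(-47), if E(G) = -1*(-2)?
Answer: 157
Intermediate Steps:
E(G) = 2
251 + I(E(5))*(-47) = 251 + 2*(-47) = 251 - 94 = 157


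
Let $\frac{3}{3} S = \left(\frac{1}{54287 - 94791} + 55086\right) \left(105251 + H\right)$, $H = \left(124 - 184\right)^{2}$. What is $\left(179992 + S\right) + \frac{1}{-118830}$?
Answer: $\frac{14430477865882996063}{2406545160} \approx 5.9963 \cdot 10^{9}$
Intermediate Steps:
$H = 3600$ ($H = \left(-60\right)^{2} = 3600$)
$S = \frac{242868715088893}{40504}$ ($S = \left(\frac{1}{54287 - 94791} + 55086\right) \left(105251 + 3600\right) = \left(\frac{1}{-40504} + 55086\right) 108851 = \left(- \frac{1}{40504} + 55086\right) 108851 = \frac{2231203343}{40504} \cdot 108851 = \frac{242868715088893}{40504} \approx 5.9962 \cdot 10^{9}$)
$\left(179992 + S\right) + \frac{1}{-118830} = \left(179992 + \frac{242868715088893}{40504}\right) + \frac{1}{-118830} = \frac{242876005484861}{40504} - \frac{1}{118830} = \frac{14430477865882996063}{2406545160}$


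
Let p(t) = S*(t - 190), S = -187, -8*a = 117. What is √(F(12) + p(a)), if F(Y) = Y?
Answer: √612430/4 ≈ 195.64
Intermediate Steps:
a = -117/8 (a = -⅛*117 = -117/8 ≈ -14.625)
p(t) = 35530 - 187*t (p(t) = -187*(t - 190) = -187*(-190 + t) = 35530 - 187*t)
√(F(12) + p(a)) = √(12 + (35530 - 187*(-117/8))) = √(12 + (35530 + 21879/8)) = √(12 + 306119/8) = √(306215/8) = √612430/4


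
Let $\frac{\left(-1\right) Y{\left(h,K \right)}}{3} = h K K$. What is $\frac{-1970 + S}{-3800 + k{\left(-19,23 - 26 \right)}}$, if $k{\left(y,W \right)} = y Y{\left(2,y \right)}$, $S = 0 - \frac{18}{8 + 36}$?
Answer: $- \frac{43349}{821788} \approx -0.05275$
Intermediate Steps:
$Y{\left(h,K \right)} = - 3 h K^{2}$ ($Y{\left(h,K \right)} = - 3 h K K = - 3 K h K = - 3 h K^{2}$)
$S = - \frac{9}{22}$ ($S = 0 - \frac{18}{44} = 0 - \frac{9}{22} = - \frac{9}{22} \approx -0.40909$)
$k{\left(y,W \right)} = - 6 y^{3}$ ($k{\left(y,W \right)} = y \left(\left(-3\right) 2 y^{2}\right) = y \left(- 6 y^{2}\right) = - 6 y^{3}$)
$\frac{-1970 + S}{-3800 + k{\left(-19,23 - 26 \right)}} = \frac{-1970 - \frac{9}{22}}{-3800 - 6 \left(-19\right)^{3}} = - \frac{43349}{22 \left(-3800 - -41154\right)} = - \frac{43349}{22 \left(-3800 + 41154\right)} = - \frac{43349}{22 \cdot 37354} = \left(- \frac{43349}{22}\right) \frac{1}{37354} = - \frac{43349}{821788}$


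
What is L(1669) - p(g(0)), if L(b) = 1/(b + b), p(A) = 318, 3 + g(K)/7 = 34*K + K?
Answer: -1061483/3338 ≈ -318.00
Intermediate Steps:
g(K) = -21 + 245*K (g(K) = -21 + 7*(34*K + K) = -21 + 7*(35*K) = -21 + 245*K)
L(b) = 1/(2*b)
L(1669) - p(g(0)) = (½)/1669 - 1*318 = (½)*(1/1669) - 318 = 1/3338 - 318 = -1061483/3338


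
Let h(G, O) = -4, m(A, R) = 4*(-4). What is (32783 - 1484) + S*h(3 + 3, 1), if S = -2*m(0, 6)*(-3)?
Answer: 31683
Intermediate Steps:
m(A, R) = -16
S = -96 (S = -2*(-16)*(-3) = 32*(-3) = -96)
(32783 - 1484) + S*h(3 + 3, 1) = (32783 - 1484) - 96*(-4) = 31299 + 384 = 31683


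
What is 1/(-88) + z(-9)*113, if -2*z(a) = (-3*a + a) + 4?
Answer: -109385/88 ≈ -1243.0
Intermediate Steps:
z(a) = -2 + a (z(a) = -((-3*a + a) + 4)/2 = -(-2*a + 4)/2 = -(4 - 2*a)/2 = -2 + a)
1/(-88) + z(-9)*113 = 1/(-88) + (-2 - 9)*113 = -1/88 - 11*113 = -1/88 - 1243 = -109385/88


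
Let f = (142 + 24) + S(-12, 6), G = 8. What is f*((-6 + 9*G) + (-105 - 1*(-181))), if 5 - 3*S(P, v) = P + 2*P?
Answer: 76538/3 ≈ 25513.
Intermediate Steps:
S(P, v) = 5/3 - P (S(P, v) = 5/3 - (P + 2*P)/3 = 5/3 - P)
f = 539/3 (f = (142 + 24) + (5/3 - 1*(-12)) = 166 + (5/3 + 12) = 166 + 41/3 = 539/3 ≈ 179.67)
f*((-6 + 9*G) + (-105 - 1*(-181))) = 539*((-6 + 9*8) + (-105 - 1*(-181)))/3 = 539*((-6 + 72) + (-105 + 181))/3 = 539*(66 + 76)/3 = (539/3)*142 = 76538/3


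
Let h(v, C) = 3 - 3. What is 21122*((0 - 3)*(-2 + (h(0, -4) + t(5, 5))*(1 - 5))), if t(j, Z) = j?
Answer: 1394052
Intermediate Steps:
h(v, C) = 0
21122*((0 - 3)*(-2 + (h(0, -4) + t(5, 5))*(1 - 5))) = 21122*((0 - 3)*(-2 + (0 + 5)*(1 - 5))) = 21122*(-3*(-2 + 5*(-4))) = 21122*(-3*(-2 - 20)) = 21122*(-3*(-22)) = 21122*66 = 1394052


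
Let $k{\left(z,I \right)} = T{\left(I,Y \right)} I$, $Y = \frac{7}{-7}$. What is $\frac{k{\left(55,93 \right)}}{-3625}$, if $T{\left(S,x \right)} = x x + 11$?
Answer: $- \frac{1116}{3625} \approx -0.30786$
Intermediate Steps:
$Y = -1$ ($Y = 7 \left(- \frac{1}{7}\right) = -1$)
$T{\left(S,x \right)} = 11 + x^{2}$ ($T{\left(S,x \right)} = x^{2} + 11 = 11 + x^{2}$)
$k{\left(z,I \right)} = 12 I$ ($k{\left(z,I \right)} = \left(11 + \left(-1\right)^{2}\right) I = \left(11 + 1\right) I = 12 I$)
$\frac{k{\left(55,93 \right)}}{-3625} = \frac{12 \cdot 93}{-3625} = 1116 \left(- \frac{1}{3625}\right) = - \frac{1116}{3625}$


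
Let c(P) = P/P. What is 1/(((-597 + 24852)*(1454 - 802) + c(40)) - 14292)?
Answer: 1/15799969 ≈ 6.3291e-8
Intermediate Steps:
c(P) = 1
1/(((-597 + 24852)*(1454 - 802) + c(40)) - 14292) = 1/(((-597 + 24852)*(1454 - 802) + 1) - 14292) = 1/((24255*652 + 1) - 14292) = 1/((15814260 + 1) - 14292) = 1/(15814261 - 14292) = 1/15799969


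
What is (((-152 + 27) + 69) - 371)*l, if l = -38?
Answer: 16226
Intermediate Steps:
(((-152 + 27) + 69) - 371)*l = (((-152 + 27) + 69) - 371)*(-38) = ((-125 + 69) - 371)*(-38) = (-56 - 371)*(-38) = -427*(-38) = 16226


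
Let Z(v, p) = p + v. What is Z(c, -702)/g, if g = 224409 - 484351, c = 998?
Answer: -148/129971 ≈ -0.0011387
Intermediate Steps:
g = -259942
Z(c, -702)/g = (-702 + 998)/(-259942) = 296*(-1/259942) = -148/129971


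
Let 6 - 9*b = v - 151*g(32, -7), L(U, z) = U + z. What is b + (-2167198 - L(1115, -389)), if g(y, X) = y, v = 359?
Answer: -6502279/3 ≈ -2.1674e+6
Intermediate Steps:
b = 1493/3 (b = ⅔ - (359 - 151*32)/9 = ⅔ - (359 - 4832)/9 = ⅔ - ⅑*(-4473) = ⅔ + 497 = 1493/3 ≈ 497.67)
b + (-2167198 - L(1115, -389)) = 1493/3 + (-2167198 - (1115 - 389)) = 1493/3 + (-2167198 - 1*726) = 1493/3 + (-2167198 - 726) = 1493/3 - 2167924 = -6502279/3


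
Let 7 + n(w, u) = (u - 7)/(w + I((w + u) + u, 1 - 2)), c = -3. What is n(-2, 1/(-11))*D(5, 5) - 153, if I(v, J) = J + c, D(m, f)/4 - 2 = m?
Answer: -3475/11 ≈ -315.91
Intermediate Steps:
D(m, f) = 8 + 4*m
I(v, J) = -3 + J (I(v, J) = J - 3 = -3 + J)
n(w, u) = -7 + (-7 + u)/(-4 + w) (n(w, u) = -7 + (u - 7)/(w + (-3 + (1 - 2))) = -7 + (-7 + u)/(w + (-3 - 1)) = -7 + (-7 + u)/(w - 4) = -7 + (-7 + u)/(-4 + w))
n(-2, 1/(-11))*D(5, 5) - 153 = ((21 + 1/(-11) - 7*(-2))/(-4 - 2))*(8 + 4*5) - 153 = ((21 - 1/11 + 14)/(-6))*(8 + 20) - 153 = -1/6*384/11*28 - 153 = -64/11*28 - 153 = -1792/11 - 153 = -3475/11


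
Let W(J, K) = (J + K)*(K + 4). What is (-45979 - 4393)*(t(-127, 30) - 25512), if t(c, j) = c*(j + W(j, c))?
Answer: 77802525948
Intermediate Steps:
W(J, K) = (4 + K)*(J + K) (W(J, K) = (J + K)*(4 + K) = (4 + K)*(J + K))
t(c, j) = c*(c² + 4*c + 5*j + c*j) (t(c, j) = c*(j + (c² + 4*j + 4*c + j*c)) = c*(j + (c² + 4*j + 4*c + c*j)) = c*(j + (c² + 4*c + 4*j + c*j)) = c*(c² + 4*c + 5*j + c*j))
(-45979 - 4393)*(t(-127, 30) - 25512) = (-45979 - 4393)*(-127*((-127)² + 4*(-127) + 5*30 - 127*30) - 25512) = -50372*(-127*(16129 - 508 + 150 - 3810) - 25512) = -50372*(-127*11961 - 25512) = -50372*(-1519047 - 25512) = -50372*(-1544559) = 77802525948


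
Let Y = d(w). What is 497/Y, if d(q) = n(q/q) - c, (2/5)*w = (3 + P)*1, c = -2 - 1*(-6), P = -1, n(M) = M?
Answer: -497/3 ≈ -165.67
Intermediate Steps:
c = 4 (c = -2 + 6 = 4)
w = 5 (w = 5*((3 - 1)*1)/2 = 5*(2*1)/2 = (5/2)*2 = 5)
d(q) = -3 (d(q) = q/q - 1*4 = 1 - 4 = -3)
Y = -3
497/Y = 497/(-3) = 497*(-1/3) = -497/3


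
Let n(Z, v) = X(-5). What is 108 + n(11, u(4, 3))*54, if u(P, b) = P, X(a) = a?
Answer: -162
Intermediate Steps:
n(Z, v) = -5
108 + n(11, u(4, 3))*54 = 108 - 5*54 = 108 - 270 = -162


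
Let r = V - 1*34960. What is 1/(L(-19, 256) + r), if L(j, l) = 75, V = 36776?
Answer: 1/1891 ≈ 0.00052882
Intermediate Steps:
r = 1816 (r = 36776 - 1*34960 = 36776 - 34960 = 1816)
1/(L(-19, 256) + r) = 1/(75 + 1816) = 1/1891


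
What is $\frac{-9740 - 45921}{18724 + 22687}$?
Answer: $- \frac{55661}{41411} \approx -1.3441$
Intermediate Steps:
$\frac{-9740 - 45921}{18724 + 22687} = - \frac{55661}{41411}$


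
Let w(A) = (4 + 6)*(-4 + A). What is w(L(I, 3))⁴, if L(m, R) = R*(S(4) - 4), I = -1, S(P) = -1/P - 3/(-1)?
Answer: 577200625/16 ≈ 3.6075e+7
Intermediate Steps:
S(P) = 3 - 1/P (S(P) = -1/P - 3*(-1) = -1/P + 3 = 3 - 1/P)
L(m, R) = -5*R/4 (L(m, R) = R*((3 - 1/4) - 4) = R*((3 - 1*¼) - 4) = R*((3 - ¼) - 4) = R*(11/4 - 4) = R*(-5/4) = -5*R/4)
w(A) = -40 + 10*A (w(A) = 10*(-4 + A) = -40 + 10*A)
w(L(I, 3))⁴ = (-40 + 10*(-5/4*3))⁴ = (-40 + 10*(-15/4))⁴ = (-40 - 75/2)⁴ = (-155/2)⁴ = 577200625/16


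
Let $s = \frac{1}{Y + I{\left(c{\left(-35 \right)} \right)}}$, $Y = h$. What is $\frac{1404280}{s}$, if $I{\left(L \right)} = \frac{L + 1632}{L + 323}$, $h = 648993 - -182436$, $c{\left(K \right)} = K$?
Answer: $\frac{42032408509715}{36} \approx 1.1676 \cdot 10^{12}$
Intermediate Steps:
$h = 831429$ ($h = 648993 + 182436 = 831429$)
$I{\left(L \right)} = \frac{1632 + L}{323 + L}$
$Y = 831429$
$s = \frac{288}{239453149}$ ($s = \frac{1}{831429 + \frac{1632 - 35}{323 - 35}} = \frac{1}{831429 + \frac{1}{288} \cdot 1597} = \frac{1}{831429 + \frac{1597}{288}} = \frac{1}{\frac{239453149}{288}} = \frac{288}{239453149} \approx 1.2027 \cdot 10^{-6}$)
$\frac{1404280}{s} = \frac{1404280}{\frac{288}{239453149}} = 1404280 \cdot \frac{239453149}{288} = \frac{42032408509715}{36}$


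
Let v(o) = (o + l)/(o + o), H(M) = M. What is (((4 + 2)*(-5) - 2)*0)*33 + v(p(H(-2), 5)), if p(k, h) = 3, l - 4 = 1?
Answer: 4/3 ≈ 1.3333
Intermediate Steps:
l = 5 (l = 4 + 1 = 5)
v(o) = (5 + o)/(2*o) (v(o) = (o + 5)/(o + o) = (5 + o)/((2*o)) = (5 + o)*(1/(2*o)) = (5 + o)/(2*o))
(((4 + 2)*(-5) - 2)*0)*33 + v(p(H(-2), 5)) = (((4 + 2)*(-5) - 2)*0)*33 + (½)*(5 + 3)/3 = ((6*(-5) - 2)*0)*33 + (½)*(⅓)*8 = ((-30 - 2)*0)*33 + 4/3 = -32*0*33 + 4/3 = 0*33 + 4/3 = 0 + 4/3 = 4/3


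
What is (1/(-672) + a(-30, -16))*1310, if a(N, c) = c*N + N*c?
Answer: 422552945/336 ≈ 1.2576e+6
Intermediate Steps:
a(N, c) = 2*N*c (a(N, c) = N*c + N*c = 2*N*c)
(1/(-672) + a(-30, -16))*1310 = (1/(-672) + 2*(-30)*(-16))*1310 = (-1/672 + 960)*1310 = (645119/672)*1310 = 422552945/336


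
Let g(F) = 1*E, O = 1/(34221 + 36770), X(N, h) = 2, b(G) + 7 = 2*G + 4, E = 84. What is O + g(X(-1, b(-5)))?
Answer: 5963245/70991 ≈ 84.000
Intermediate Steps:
b(G) = -3 + 2*G (b(G) = -7 + (2*G + 4) = -7 + (4 + 2*G) = -3 + 2*G)
O = 1/70991 ≈ 1.4086e-5
g(F) = 84 (g(F) = 1*84 = 84)
O + g(X(-1, b(-5))) = 1/70991 + 84 = 5963245/70991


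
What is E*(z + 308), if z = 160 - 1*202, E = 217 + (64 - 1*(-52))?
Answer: 88578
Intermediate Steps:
E = 333 (E = 217 + (64 + 52) = 217 + 116 = 333)
z = -42 (z = 160 - 202 = -42)
E*(z + 308) = 333*(-42 + 308) = 333*266 = 88578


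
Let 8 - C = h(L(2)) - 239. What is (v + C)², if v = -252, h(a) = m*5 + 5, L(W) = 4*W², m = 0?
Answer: 100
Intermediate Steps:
h(a) = 5 (h(a) = 0*5 + 5 = 0 + 5 = 5)
C = 242 (C = 8 - (5 - 239) = 8 - 1*(-234) = 8 + 234 = 242)
(v + C)² = (-252 + 242)² = (-10)² = 100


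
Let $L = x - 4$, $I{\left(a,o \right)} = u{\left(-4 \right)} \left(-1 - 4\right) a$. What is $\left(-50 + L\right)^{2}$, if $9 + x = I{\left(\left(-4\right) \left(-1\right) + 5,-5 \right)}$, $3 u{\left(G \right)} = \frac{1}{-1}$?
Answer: $2304$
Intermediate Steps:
$u{\left(G \right)} = - \frac{1}{3}$ ($u{\left(G \right)} = \frac{1}{3 \left(-1\right)} = \frac{1}{3} \left(-1\right) = - \frac{1}{3}$)
$I{\left(a,o \right)} = \frac{5 a}{3}$ ($I{\left(a,o \right)} = - \frac{-1 - 4}{3} a = \left(- \frac{1}{3}\right) \left(-5\right) a = \frac{5 a}{3}$)
$x = 6$ ($x = -9 + \frac{5 \left(\left(-4\right) \left(-1\right) + 5\right)}{3} = -9 + \frac{5 \left(4 + 5\right)}{3} = -9 + \frac{5}{3} \cdot 9 = -9 + 15 = 6$)
$L = 2$ ($L = 6 - 4 = 2$)
$\left(-50 + L\right)^{2} = \left(-50 + 2\right)^{2} = \left(-48\right)^{2} = 2304$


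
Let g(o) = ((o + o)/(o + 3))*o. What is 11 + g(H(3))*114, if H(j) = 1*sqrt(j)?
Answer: 353 - 114*sqrt(3) ≈ 155.55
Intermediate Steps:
H(j) = sqrt(j)
g(o) = 2*o**2/(3 + o) (g(o) = ((2*o)/(3 + o))*o = (2*o/(3 + o))*o = 2*o**2/(3 + o))
11 + g(H(3))*114 = 11 + (2*(sqrt(3))**2/(3 + sqrt(3)))*114 = 11 + (2*3/(3 + sqrt(3)))*114 = 11 + (6/(3 + sqrt(3)))*114 = 11 + 684/(3 + sqrt(3))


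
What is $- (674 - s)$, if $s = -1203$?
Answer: $-1877$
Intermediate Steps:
$- (674 - s) = - (674 - -1203) = - (674 + 1203) = \left(-1\right) 1877 = -1877$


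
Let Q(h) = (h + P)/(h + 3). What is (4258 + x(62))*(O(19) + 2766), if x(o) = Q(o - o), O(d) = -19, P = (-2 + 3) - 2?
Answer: 35087431/3 ≈ 1.1696e+7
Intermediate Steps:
P = -1 (P = 1 - 2 = -1)
Q(h) = (-1 + h)/(3 + h) (Q(h) = (h - 1)/(h + 3) = (-1 + h)/(3 + h))
x(o) = -1/3 (x(o) = (-1 + (o - o))/(3 + (o - o)) = (-1 + 0)/(3 + 0) = -1/3)
(4258 + x(62))*(O(19) + 2766) = (4258 - 1/3)*(-19 + 2766) = (12773/3)*2747 = 35087431/3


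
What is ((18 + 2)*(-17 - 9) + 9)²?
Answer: 261121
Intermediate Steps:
((18 + 2)*(-17 - 9) + 9)² = (20*(-26) + 9)² = (-520 + 9)² = (-511)² = 261121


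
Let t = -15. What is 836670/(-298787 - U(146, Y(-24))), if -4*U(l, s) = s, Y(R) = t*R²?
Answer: -836670/300947 ≈ -2.7801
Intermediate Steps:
Y(R) = -15*R²
U(l, s) = -s/4
836670/(-298787 - U(146, Y(-24))) = 836670/(-298787 - (-1)*(-15*(-24)²)/4) = 836670/(-298787 - (-1)*(-15*576)/4) = 836670/(-298787 - (-1)*(-8640)/4) = 836670/(-298787 - 1*2160) = 836670/(-298787 - 2160) = 836670/(-300947) = 836670*(-1/300947) = -836670/300947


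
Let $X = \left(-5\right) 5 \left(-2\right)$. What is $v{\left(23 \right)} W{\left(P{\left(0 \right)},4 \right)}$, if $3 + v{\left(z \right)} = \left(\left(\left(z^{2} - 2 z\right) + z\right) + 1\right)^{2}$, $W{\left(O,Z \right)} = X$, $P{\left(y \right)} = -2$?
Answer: $12852300$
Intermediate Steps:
$X = 50$ ($X = \left(-25\right) \left(-2\right) = 50$)
$W{\left(O,Z \right)} = 50$
$v{\left(z \right)} = -3 + \left(1 + z^{2} - z\right)^{2}$ ($v{\left(z \right)} = -3 + \left(\left(\left(z^{2} - 2 z\right) + z\right) + 1\right)^{2} = -3 + \left(\left(z^{2} - z\right) + 1\right)^{2} = -3 + \left(1 + z^{2} - z\right)^{2}$)
$v{\left(23 \right)} W{\left(P{\left(0 \right)},4 \right)} = \left(-3 + \left(1 + 23^{2} - 23\right)^{2}\right) 50 = \left(-3 + \left(1 + 529 - 23\right)^{2}\right) 50 = \left(-3 + 507^{2}\right) 50 = \left(-3 + 257049\right) 50 = 257046 \cdot 50 = 12852300$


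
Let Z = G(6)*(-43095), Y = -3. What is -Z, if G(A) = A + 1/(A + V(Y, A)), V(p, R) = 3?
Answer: 790075/3 ≈ 2.6336e+5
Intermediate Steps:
G(A) = A + 1/(3 + A) (G(A) = A + 1/(A + 3) = A + 1/(3 + A))
Z = -790075/3 (Z = ((1 + 6² + 3*6)/(3 + 6))*(-43095) = ((1 + 36 + 18)/9)*(-43095) = ((⅑)*55)*(-43095) = (55/9)*(-43095) = -790075/3 ≈ -2.6336e+5)
-Z = -1*(-790075/3) = 790075/3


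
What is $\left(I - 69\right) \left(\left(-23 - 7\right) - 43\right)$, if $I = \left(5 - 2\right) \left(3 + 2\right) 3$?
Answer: $1752$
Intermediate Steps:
$I = 45$ ($I = 3 \cdot 5 \cdot 3 = 3 \cdot 15 = 45$)
$\left(I - 69\right) \left(\left(-23 - 7\right) - 43\right) = \left(45 - 69\right) \left(\left(-23 - 7\right) - 43\right) = - 24 \left(-30 - 43\right) = \left(-24\right) \left(-73\right) = 1752$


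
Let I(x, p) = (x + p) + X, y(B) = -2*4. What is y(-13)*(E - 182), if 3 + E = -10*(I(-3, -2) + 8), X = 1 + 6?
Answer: 2280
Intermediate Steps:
y(B) = -8
X = 7
I(x, p) = 7 + p + x (I(x, p) = (x + p) + 7 = (p + x) + 7 = 7 + p + x)
E = -103 (E = -3 - 10*((7 - 2 - 3) + 8) = -3 - 10*(2 + 8) = -3 - 10*10 = -3 - 100 = -103)
y(-13)*(E - 182) = -8*(-103 - 182) = -8*(-285) = 2280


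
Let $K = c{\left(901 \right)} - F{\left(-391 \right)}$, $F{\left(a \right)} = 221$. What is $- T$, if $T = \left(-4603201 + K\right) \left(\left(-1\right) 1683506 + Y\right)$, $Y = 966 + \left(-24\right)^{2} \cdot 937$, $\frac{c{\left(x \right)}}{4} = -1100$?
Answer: $-5265948000616$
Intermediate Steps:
$c{\left(x \right)} = -4400$ ($c{\left(x \right)} = 4 \left(-1100\right) = -4400$)
$Y = 540678$ ($Y = 966 + 576 \cdot 937 = 966 + 539712 = 540678$)
$K = -4621$ ($K = -4400 - 221 = -4621$)
$T = 5265948000616$ ($T = \left(-4603201 - 4621\right) \left(\left(-1\right) 1683506 + 540678\right) = - 4607822 \left(-1683506 + 540678\right) = \left(-4607822\right) \left(-1142828\right) = 5265948000616$)
$- T = \left(-1\right) 5265948000616 = -5265948000616$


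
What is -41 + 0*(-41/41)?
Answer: -41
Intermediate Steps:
-41 + 0*(-41/41) = -41 + 0*(-41*1/41) = -41 + 0*(-1) = -41 + 0 = -41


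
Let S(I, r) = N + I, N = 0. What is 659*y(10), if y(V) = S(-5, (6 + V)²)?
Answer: -3295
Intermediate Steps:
S(I, r) = I (S(I, r) = 0 + I = I)
y(V) = -5
659*y(10) = 659*(-5) = -3295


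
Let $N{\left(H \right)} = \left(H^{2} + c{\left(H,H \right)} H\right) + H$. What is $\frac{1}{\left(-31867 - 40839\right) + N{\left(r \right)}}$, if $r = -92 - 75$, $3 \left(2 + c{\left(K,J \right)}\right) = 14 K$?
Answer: $\frac{3}{256496} \approx 1.1696 \cdot 10^{-5}$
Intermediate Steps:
$c{\left(K,J \right)} = -2 + \frac{14 K}{3}$
$r = -167$
$N{\left(H \right)} = H + H^{2} + H \left(-2 + \frac{14 H}{3}\right)$ ($N{\left(H \right)} = \left(H^{2} + \left(-2 + \frac{14 H}{3}\right) H\right) + H = \left(H^{2} + H \left(-2 + \frac{14 H}{3}\right)\right) + H = H + H^{2} + H \left(-2 + \frac{14 H}{3}\right)$)
$\frac{1}{\left(-31867 - 40839\right) + N{\left(r \right)}} = \frac{1}{\left(-31867 - 40839\right) + \frac{1}{3} \left(-167\right) \left(-3 + 17 \left(-167\right)\right)} = \frac{1}{\left(-31867 - 40839\right) + \frac{1}{3} \left(-167\right) \left(-3 - 2839\right)} = \frac{1}{-72706 + \frac{1}{3} \left(-167\right) \left(-2842\right)} = \frac{1}{-72706 + \frac{474614}{3}} = \frac{1}{\frac{256496}{3}} = \frac{3}{256496}$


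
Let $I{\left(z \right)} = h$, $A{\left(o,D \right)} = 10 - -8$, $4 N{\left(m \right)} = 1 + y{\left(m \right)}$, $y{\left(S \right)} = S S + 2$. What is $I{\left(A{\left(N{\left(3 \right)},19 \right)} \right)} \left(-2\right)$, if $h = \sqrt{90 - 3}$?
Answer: $- 2 \sqrt{87} \approx -18.655$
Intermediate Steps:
$y{\left(S \right)} = 2 + S^{2}$ ($y{\left(S \right)} = S^{2} + 2 = 2 + S^{2}$)
$h = \sqrt{87} \approx 9.3274$
$N{\left(m \right)} = \frac{3}{4} + \frac{m^{2}}{4}$ ($N{\left(m \right)} = \frac{1 + \left(2 + m^{2}\right)}{4} = \frac{3 + m^{2}}{4} = \frac{3}{4} + \frac{m^{2}}{4}$)
$A{\left(o,D \right)} = 18$ ($A{\left(o,D \right)} = 10 + 8 = 18$)
$I{\left(z \right)} = \sqrt{87}$
$I{\left(A{\left(N{\left(3 \right)},19 \right)} \right)} \left(-2\right) = \sqrt{87} \left(-2\right) = - 2 \sqrt{87}$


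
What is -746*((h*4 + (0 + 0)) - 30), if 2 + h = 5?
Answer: 13428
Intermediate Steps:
h = 3 (h = -2 + 5 = 3)
-746*((h*4 + (0 + 0)) - 30) = -746*((3*4 + (0 + 0)) - 30) = -746*((12 + 0) - 30) = -746*(12 - 30) = -746*(-18) = 13428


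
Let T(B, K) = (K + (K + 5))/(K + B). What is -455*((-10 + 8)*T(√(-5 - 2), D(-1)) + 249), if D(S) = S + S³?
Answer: -1248065/11 - 910*I*√7/11 ≈ -1.1346e+5 - 218.88*I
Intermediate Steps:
T(B, K) = (5 + 2*K)/(B + K) (T(B, K) = (K + (5 + K))/(B + K) = (5 + 2*K)/(B + K))
-455*((-10 + 8)*T(√(-5 - 2), D(-1)) + 249) = -455*((-10 + 8)*((5 + 2*(-1 + (-1)³))/(√(-5 - 2) + (-1 + (-1)³))) + 249) = -455*(-2*(5 + 2*(-1 - 1))/(√(-7) + (-1 - 1)) + 249) = -455*(-2*(5 + 2*(-2))/(I*√7 - 2) + 249) = -455*(-2*(5 - 4)/(-2 + I*√7) + 249) = -455*(-2/(-2 + I*√7) + 249) = -455*(249 - 2/(-2 + I*√7)) = -113295 + 910/(-2 + I*√7)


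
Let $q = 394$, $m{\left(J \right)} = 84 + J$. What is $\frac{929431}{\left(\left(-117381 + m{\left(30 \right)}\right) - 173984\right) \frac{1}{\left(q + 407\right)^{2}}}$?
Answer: $- \frac{596323859031}{291251} \approx -2.0475 \cdot 10^{6}$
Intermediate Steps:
$\frac{929431}{\left(\left(-117381 + m{\left(30 \right)}\right) - 173984\right) \frac{1}{\left(q + 407\right)^{2}}} = \frac{929431}{\left(\left(-117381 + \left(84 + 30\right)\right) - 173984\right) \frac{1}{\left(394 + 407\right)^{2}}} = \frac{929431}{\left(\left(-117381 + 114\right) - 173984\right) \frac{1}{801^{2}}} = \frac{929431}{\left(-117267 - 173984\right) \frac{1}{641601}} = \frac{929431}{\left(-291251\right) \frac{1}{641601}} = \frac{929431}{- \frac{291251}{641601}} = 929431 \left(- \frac{641601}{291251}\right) = - \frac{596323859031}{291251}$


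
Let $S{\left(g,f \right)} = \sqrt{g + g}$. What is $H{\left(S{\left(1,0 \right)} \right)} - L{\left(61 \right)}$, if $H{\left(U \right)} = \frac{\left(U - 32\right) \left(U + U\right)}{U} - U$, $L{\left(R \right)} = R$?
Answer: $-125 + \sqrt{2} \approx -123.59$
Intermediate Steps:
$S{\left(g,f \right)} = \sqrt{2} \sqrt{g}$ ($S{\left(g,f \right)} = \sqrt{2 g} = \sqrt{2} \sqrt{g}$)
$H{\left(U \right)} = -64 + U$ ($H{\left(U \right)} = \frac{\left(-32 + U\right) 2 U}{U} - U = \frac{2 U \left(-32 + U\right)}{U} - U = \left(-64 + 2 U\right) - U = -64 + U$)
$H{\left(S{\left(1,0 \right)} \right)} - L{\left(61 \right)} = \left(-64 + \sqrt{2} \sqrt{1}\right) - 61 = \left(-64 + \sqrt{2} \cdot 1\right) - 61 = \left(-64 + \sqrt{2}\right) - 61 = -125 + \sqrt{2}$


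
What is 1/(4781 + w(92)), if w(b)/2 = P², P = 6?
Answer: 1/4853 ≈ 0.00020606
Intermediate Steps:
w(b) = 72 (w(b) = 2*6² = 2*36 = 72)
1/(4781 + w(92)) = 1/(4781 + 72) = 1/4853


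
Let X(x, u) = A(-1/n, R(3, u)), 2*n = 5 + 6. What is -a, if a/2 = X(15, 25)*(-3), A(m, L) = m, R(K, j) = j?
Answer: -12/11 ≈ -1.0909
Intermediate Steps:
n = 11/2 (n = (5 + 6)/2 = (½)*11 = 11/2 ≈ 5.5000)
X(x, u) = -2/11 (X(x, u) = -1/11/2 = -1*2/11 = -2/11)
a = 12/11 (a = 2*(-2/11*(-3)) = 2*(6/11) = 12/11 ≈ 1.0909)
-a = -1*12/11 = -12/11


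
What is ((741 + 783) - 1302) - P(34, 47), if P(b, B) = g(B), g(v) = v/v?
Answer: 221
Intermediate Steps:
g(v) = 1
P(b, B) = 1
((741 + 783) - 1302) - P(34, 47) = ((741 + 783) - 1302) - 1*1 = (1524 - 1302) - 1 = 222 - 1 = 221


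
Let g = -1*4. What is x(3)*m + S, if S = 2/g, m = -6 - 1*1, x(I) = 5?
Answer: -71/2 ≈ -35.500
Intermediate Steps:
g = -4
m = -7 (m = -6 - 1 = -7)
S = -1/2 (S = 2/(-4) = 2*(-1/4) = -1/2 ≈ -0.50000)
x(3)*m + S = 5*(-7) - 1/2 = -35 - 1/2 = -71/2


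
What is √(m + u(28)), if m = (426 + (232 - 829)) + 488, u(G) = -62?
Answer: √255 ≈ 15.969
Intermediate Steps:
m = 317 (m = (426 - 597) + 488 = -171 + 488 = 317)
√(m + u(28)) = √(317 - 62) = √255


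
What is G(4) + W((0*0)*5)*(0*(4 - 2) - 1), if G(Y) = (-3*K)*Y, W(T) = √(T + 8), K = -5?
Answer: 60 - 2*√2 ≈ 57.172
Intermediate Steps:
W(T) = √(8 + T)
G(Y) = 15*Y (G(Y) = (-3*(-5))*Y = 15*Y)
G(4) + W((0*0)*5)*(0*(4 - 2) - 1) = 15*4 + √(8 + (0*0)*5)*(0*(4 - 2) - 1) = 60 + √(8 + 0*5)*(0*2 - 1) = 60 + √(8 + 0)*(0 - 1) = 60 + √8*(-1) = 60 + (2*√2)*(-1) = 60 - 2*√2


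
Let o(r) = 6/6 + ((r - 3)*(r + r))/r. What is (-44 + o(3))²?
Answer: 1849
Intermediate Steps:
o(r) = -5 + 2*r (o(r) = 6*(⅙) + ((-3 + r)*(2*r))/r = 1 + (2*r*(-3 + r))/r = 1 + (-6 + 2*r) = -5 + 2*r)
(-44 + o(3))² = (-44 + (-5 + 2*3))² = (-44 + (-5 + 6))² = (-44 + 1)² = (-43)² = 1849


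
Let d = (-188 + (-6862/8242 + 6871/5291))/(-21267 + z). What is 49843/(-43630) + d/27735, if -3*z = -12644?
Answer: -608274589437933089/532452491799328210 ≈ -1.1424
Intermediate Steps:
z = 12644/3 (z = -1/3*(-12644) = 12644/3 ≈ 4214.7)
d = 72586326/6600224983 (d = (-188 + (-6862/8242 + 6871/5291))/(-21267 + 12644/3) = (-188 + (-6862*1/8242 + 6871*(1/5291)))/(-51157/3) = (-188 + (-3431/4121 + 6871/5291))*(-3/51157) = (-188 + 60130/129019)*(-3/51157) = -24195442/129019*(-3/51157) = 72586326/6600224983 ≈ 0.010998)
49843/(-43630) + d/27735 = 49843/(-43630) + (72586326/6600224983)/27735 = 49843*(-1/43630) + (72586326/6600224983)*(1/27735) = -49843/43630 + 24195442/61019079967835 = -608274589437933089/532452491799328210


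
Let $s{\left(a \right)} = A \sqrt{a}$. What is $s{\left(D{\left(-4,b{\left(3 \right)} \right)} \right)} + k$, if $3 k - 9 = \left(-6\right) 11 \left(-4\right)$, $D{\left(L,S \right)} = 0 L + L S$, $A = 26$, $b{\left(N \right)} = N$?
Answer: $91 + 52 i \sqrt{3} \approx 91.0 + 90.067 i$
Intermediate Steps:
$D{\left(L,S \right)} = L S$ ($D{\left(L,S \right)} = 0 + L S = L S$)
$k = 91$ ($k = 3 + \frac{\left(-6\right) 11 \left(-4\right)}{3} = 3 + \frac{\left(-66\right) \left(-4\right)}{3} = 3 + \frac{1}{3} \cdot 264 = 3 + 88 = 91$)
$s{\left(a \right)} = 26 \sqrt{a}$
$s{\left(D{\left(-4,b{\left(3 \right)} \right)} \right)} + k = 26 \sqrt{\left(-4\right) 3} + 91 = 26 \sqrt{-12} + 91 = 26 \cdot 2 i \sqrt{3} + 91 = 52 i \sqrt{3} + 91 = 91 + 52 i \sqrt{3}$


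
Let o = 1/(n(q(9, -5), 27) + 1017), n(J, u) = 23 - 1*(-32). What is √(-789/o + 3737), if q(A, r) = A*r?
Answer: I*√842071 ≈ 917.64*I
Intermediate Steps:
n(J, u) = 55 (n(J, u) = 23 + 32 = 55)
o = 1/1072 (o = 1/(55 + 1017) = 1/1072 ≈ 0.00093284)
√(-789/o + 3737) = √(-789/1/1072 + 3737) = √(-789*1072 + 3737) = √(-845808 + 3737) = √(-842071) = I*√842071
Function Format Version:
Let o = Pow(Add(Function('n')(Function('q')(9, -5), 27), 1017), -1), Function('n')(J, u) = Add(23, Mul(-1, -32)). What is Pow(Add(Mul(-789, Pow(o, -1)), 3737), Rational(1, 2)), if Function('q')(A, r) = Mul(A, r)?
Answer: Mul(I, Pow(842071, Rational(1, 2))) ≈ Mul(917.64, I)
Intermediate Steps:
Function('n')(J, u) = 55 (Function('n')(J, u) = Add(23, 32) = 55)
o = Rational(1, 1072) (o = Pow(Add(55, 1017), -1) = Pow(1072, -1) = Rational(1, 1072) ≈ 0.00093284)
Pow(Add(Mul(-789, Pow(o, -1)), 3737), Rational(1, 2)) = Pow(Add(Mul(-789, Pow(Rational(1, 1072), -1)), 3737), Rational(1, 2)) = Pow(Add(Mul(-789, 1072), 3737), Rational(1, 2)) = Pow(Add(-845808, 3737), Rational(1, 2)) = Pow(-842071, Rational(1, 2)) = Mul(I, Pow(842071, Rational(1, 2)))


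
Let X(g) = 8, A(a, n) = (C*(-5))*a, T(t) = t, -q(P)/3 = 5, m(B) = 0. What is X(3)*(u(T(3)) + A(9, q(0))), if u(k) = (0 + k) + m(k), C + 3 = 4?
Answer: -336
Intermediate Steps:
C = 1 (C = -3 + 4 = 1)
q(P) = -15 (q(P) = -3*5 = -15)
A(a, n) = -5*a (A(a, n) = (1*(-5))*a = -5*a)
u(k) = k (u(k) = (0 + k) + 0 = k + 0 = k)
X(3)*(u(T(3)) + A(9, q(0))) = 8*(3 - 5*9) = 8*(3 - 45) = 8*(-42) = -336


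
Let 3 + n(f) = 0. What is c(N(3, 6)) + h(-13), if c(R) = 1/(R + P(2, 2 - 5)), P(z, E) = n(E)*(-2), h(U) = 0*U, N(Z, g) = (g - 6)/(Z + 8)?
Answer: ⅙ ≈ 0.16667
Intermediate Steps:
n(f) = -3 (n(f) = -3 + 0 = -3)
N(Z, g) = (-6 + g)/(8 + Z)
h(U) = 0
P(z, E) = 6 (P(z, E) = -3*(-2) = 6)
c(R) = 1/(6 + R) (c(R) = 1/(R + 6) = 1/(6 + R))
c(N(3, 6)) + h(-13) = 1/(6 + (-6 + 6)/(8 + 3)) + 0 = 1/(6 + 0/11) + 0 = 1/(6 + (1/11)*0) + 0 = 1/(6 + 0) + 0 = 1/6 + 0 = ⅙ + 0 = ⅙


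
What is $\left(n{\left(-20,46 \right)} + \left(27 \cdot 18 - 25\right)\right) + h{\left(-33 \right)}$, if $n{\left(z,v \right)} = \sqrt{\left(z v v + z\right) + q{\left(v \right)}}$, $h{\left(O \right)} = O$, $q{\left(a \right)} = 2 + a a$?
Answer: $428 + 13 i \sqrt{238} \approx 428.0 + 200.55 i$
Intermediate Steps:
$q{\left(a \right)} = 2 + a^{2}$
$n{\left(z,v \right)} = \sqrt{2 + z + v^{2} + z v^{2}}$ ($n{\left(z,v \right)} = \sqrt{\left(z v v + z\right) + \left(2 + v^{2}\right)} = \sqrt{\left(v z v + z\right) + \left(2 + v^{2}\right)} = \sqrt{\left(z v^{2} + z\right) + \left(2 + v^{2}\right)} = \sqrt{\left(z + z v^{2}\right) + \left(2 + v^{2}\right)} = \sqrt{2 + z + v^{2} + z v^{2}}$)
$\left(n{\left(-20,46 \right)} + \left(27 \cdot 18 - 25\right)\right) + h{\left(-33 \right)} = \left(\sqrt{2 - 20 + 46^{2} - 20 \cdot 46^{2}} + \left(27 \cdot 18 - 25\right)\right) - 33 = \left(\sqrt{2 - 20 + 2116 - 42320} + \left(486 - 25\right)\right) - 33 = \left(\sqrt{2 - 20 + 2116 - 42320} + 461\right) - 33 = \left(\sqrt{-40222} + 461\right) - 33 = \left(13 i \sqrt{238} + 461\right) - 33 = \left(461 + 13 i \sqrt{238}\right) - 33 = 428 + 13 i \sqrt{238}$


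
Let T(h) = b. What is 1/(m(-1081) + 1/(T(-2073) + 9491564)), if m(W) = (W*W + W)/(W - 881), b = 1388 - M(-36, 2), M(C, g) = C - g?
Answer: -1034735910/615715331291 ≈ -0.0016805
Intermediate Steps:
b = 1426 (b = 1388 - (-36 - 1*2) = 1388 - (-36 - 2) = 1388 - 1*(-38) = 1388 + 38 = 1426)
T(h) = 1426
m(W) = (W + W²)/(-881 + W) (m(W) = (W² + W)/(-881 + W) = (W + W²)/(-881 + W))
1/(m(-1081) + 1/(T(-2073) + 9491564)) = 1/(-1081*(1 - 1081)/(-881 - 1081) + 1/(1426 + 9491564)) = 1/(-1081*(-1080)/(-1962) + 1/9492990) = 1/(-1081*(-1/1962)*(-1080) + 1/9492990) = 1/(-64860/109 + 1/9492990) = 1/(-615715331291/1034735910) = -1034735910/615715331291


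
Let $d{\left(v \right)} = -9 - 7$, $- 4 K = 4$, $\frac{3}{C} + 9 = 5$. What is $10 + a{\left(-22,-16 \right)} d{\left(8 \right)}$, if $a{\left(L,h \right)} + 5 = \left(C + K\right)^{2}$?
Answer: $41$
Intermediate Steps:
$C = - \frac{3}{4}$ ($C = \frac{3}{-9 + 5} = \frac{3}{-4} = 3 \left(- \frac{1}{4}\right) = - \frac{3}{4} \approx -0.75$)
$K = -1$ ($K = \left(- \frac{1}{4}\right) 4 = -1$)
$a{\left(L,h \right)} = - \frac{31}{16}$ ($a{\left(L,h \right)} = -5 + \left(- \frac{3}{4} - 1\right)^{2} = -5 + \left(- \frac{7}{4}\right)^{2} = -5 + \frac{49}{16} = - \frac{31}{16}$)
$d{\left(v \right)} = -16$
$10 + a{\left(-22,-16 \right)} d{\left(8 \right)} = 10 - -31 = 10 + 31 = 41$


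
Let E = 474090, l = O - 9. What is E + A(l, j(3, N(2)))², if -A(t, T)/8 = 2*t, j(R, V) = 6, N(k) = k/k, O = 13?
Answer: 478186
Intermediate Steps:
N(k) = 1
l = 4 (l = 13 - 9 = 4)
A(t, T) = -16*t
E + A(l, j(3, N(2)))² = 474090 + (-16*4)² = 474090 + (-64)² = 474090 + 4096 = 478186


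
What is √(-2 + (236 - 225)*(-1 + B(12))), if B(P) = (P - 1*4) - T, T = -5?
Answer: √130 ≈ 11.402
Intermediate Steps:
B(P) = 1 + P (B(P) = (P - 1*4) - 1*(-5) = (P - 4) + 5 = (-4 + P) + 5 = 1 + P)
√(-2 + (236 - 225)*(-1 + B(12))) = √(-2 + (236 - 225)*(-1 + (1 + 12))) = √(-2 + 11*(-1 + 13)) = √(-2 + 11*12) = √(-2 + 132) = √130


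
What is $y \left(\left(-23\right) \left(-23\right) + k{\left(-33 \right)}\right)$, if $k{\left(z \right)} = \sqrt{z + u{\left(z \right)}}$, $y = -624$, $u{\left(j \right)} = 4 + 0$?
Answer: $-330096 - 624 i \sqrt{29} \approx -3.301 \cdot 10^{5} - 3360.3 i$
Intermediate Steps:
$u{\left(j \right)} = 4$
$k{\left(z \right)} = \sqrt{4 + z}$ ($k{\left(z \right)} = \sqrt{z + 4} = \sqrt{4 + z}$)
$y \left(\left(-23\right) \left(-23\right) + k{\left(-33 \right)}\right) = - 624 \left(\left(-23\right) \left(-23\right) + \sqrt{4 - 33}\right) = - 624 \left(529 + \sqrt{-29}\right) = - 624 \left(529 + i \sqrt{29}\right) = -330096 - 624 i \sqrt{29}$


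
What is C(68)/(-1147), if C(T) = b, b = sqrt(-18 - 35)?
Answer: -I*sqrt(53)/1147 ≈ -0.0063471*I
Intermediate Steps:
b = I*sqrt(53) (b = sqrt(-53) = I*sqrt(53) ≈ 7.2801*I)
C(T) = I*sqrt(53)
C(68)/(-1147) = (I*sqrt(53))/(-1147) = (I*sqrt(53))*(-1/1147) = -I*sqrt(53)/1147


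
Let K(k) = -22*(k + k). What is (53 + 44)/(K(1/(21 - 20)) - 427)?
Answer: -97/471 ≈ -0.20594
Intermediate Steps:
K(k) = -44*k
(53 + 44)/(K(1/(21 - 20)) - 427) = (53 + 44)/(-44/(21 - 20) - 427) = 97/(-44/1 - 427) = 97/(-44*1 - 427) = 97/(-44 - 427) = 97/(-471) = 97*(-1/471) = -97/471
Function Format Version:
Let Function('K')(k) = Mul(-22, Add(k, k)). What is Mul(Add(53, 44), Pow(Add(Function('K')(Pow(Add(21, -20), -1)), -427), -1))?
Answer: Rational(-97, 471) ≈ -0.20594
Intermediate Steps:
Function('K')(k) = Mul(-44, k) (Function('K')(k) = Mul(-22, Mul(2, k)) = Mul(-44, k))
Mul(Add(53, 44), Pow(Add(Function('K')(Pow(Add(21, -20), -1)), -427), -1)) = Mul(Add(53, 44), Pow(Add(Mul(-44, Pow(Add(21, -20), -1)), -427), -1)) = Mul(97, Pow(Add(Mul(-44, Pow(1, -1)), -427), -1)) = Mul(97, Pow(Add(Mul(-44, 1), -427), -1)) = Mul(97, Pow(Add(-44, -427), -1)) = Mul(97, Pow(-471, -1)) = Mul(97, Rational(-1, 471)) = Rational(-97, 471)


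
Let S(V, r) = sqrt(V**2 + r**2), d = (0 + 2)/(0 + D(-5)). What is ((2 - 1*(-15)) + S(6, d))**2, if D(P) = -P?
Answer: 8129/25 + 68*sqrt(226)/5 ≈ 529.61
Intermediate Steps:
d = 2/5 (d = (0 + 2)/(0 - 1*(-5)) = 2/(0 + 5) = 2/5 ≈ 0.40000)
((2 - 1*(-15)) + S(6, d))**2 = ((2 - 1*(-15)) + sqrt(6**2 + (2/5)**2))**2 = ((2 + 15) + sqrt(36 + 4/25))**2 = (17 + sqrt(904/25))**2 = (17 + 2*sqrt(226)/5)**2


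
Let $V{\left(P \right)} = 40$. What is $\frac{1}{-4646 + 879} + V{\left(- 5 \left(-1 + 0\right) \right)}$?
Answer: $\frac{150679}{3767} \approx 40.0$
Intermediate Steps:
$\frac{1}{-4646 + 879} + V{\left(- 5 \left(-1 + 0\right) \right)} = \frac{1}{-4646 + 879} + 40 = \frac{1}{-3767} + 40 = - \frac{1}{3767} + 40 = \frac{150679}{3767}$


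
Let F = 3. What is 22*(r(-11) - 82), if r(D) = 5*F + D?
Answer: -1716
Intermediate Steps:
r(D) = 15 + D (r(D) = 5*3 + D = 15 + D)
22*(r(-11) - 82) = 22*((15 - 11) - 82) = 22*(4 - 82) = 22*(-78) = -1716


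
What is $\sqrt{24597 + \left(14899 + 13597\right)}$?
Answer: $\sqrt{53093} \approx 230.42$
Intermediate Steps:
$\sqrt{24597 + \left(14899 + 13597\right)} = \sqrt{24597 + 28496} = \sqrt{53093}$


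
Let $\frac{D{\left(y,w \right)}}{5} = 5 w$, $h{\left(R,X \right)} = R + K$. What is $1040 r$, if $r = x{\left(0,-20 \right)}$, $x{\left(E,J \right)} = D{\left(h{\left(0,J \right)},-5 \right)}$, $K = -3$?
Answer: $-130000$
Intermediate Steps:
$h{\left(R,X \right)} = -3 + R$ ($h{\left(R,X \right)} = R - 3 = -3 + R$)
$D{\left(y,w \right)} = 25 w$ ($D{\left(y,w \right)} = 5 \cdot 5 w = 25 w$)
$x{\left(E,J \right)} = -125$ ($x{\left(E,J \right)} = 25 \left(-5\right) = -125$)
$r = -125$
$1040 r = 1040 \left(-125\right) = -130000$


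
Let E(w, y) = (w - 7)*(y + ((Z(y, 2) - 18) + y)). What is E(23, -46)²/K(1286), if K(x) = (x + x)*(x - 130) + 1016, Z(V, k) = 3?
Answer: 366368/371781 ≈ 0.98544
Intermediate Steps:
K(x) = 1016 + 2*x*(-130 + x) (K(x) = (2*x)*(-130 + x) + 1016 = 2*x*(-130 + x) + 1016 = 1016 + 2*x*(-130 + x))
E(w, y) = (-15 + 2*y)*(-7 + w) (E(w, y) = (w - 7)*(y + ((3 - 18) + y)) = (-7 + w)*(y + (-15 + y)) = (-7 + w)*(-15 + 2*y) = (-15 + 2*y)*(-7 + w))
E(23, -46)²/K(1286) = (105 - 15*23 - 14*(-46) + 2*23*(-46))²/(1016 - 260*1286 + 2*1286²) = (105 - 345 + 644 - 2116)²/(1016 - 334360 + 2*1653796) = (-1712)²/(1016 - 334360 + 3307592) = 2930944/2974248 = 2930944*(1/2974248) = 366368/371781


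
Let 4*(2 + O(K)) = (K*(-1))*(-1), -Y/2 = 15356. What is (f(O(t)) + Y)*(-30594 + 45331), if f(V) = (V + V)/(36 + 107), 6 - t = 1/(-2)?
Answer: -258888813779/572 ≈ -4.5260e+8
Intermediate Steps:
Y = -30712 (Y = -2*15356 = -30712)
t = 13/2 (t = 6 - 1/(-2) = 6 - 1*(-½) = 6 + ½ = 13/2 ≈ 6.5000)
O(K) = -2 + K/4 (O(K) = -2 + ((K*(-1))*(-1))/4 = -2 + (-K*(-1))/4 = -2 + K/4)
f(V) = 2*V/143 (f(V) = (2*V)/143 = (2*V)*(1/143) = 2*V/143)
(f(O(t)) + Y)*(-30594 + 45331) = (2*(-2 + (¼)*(13/2))/143 - 30712)*(-30594 + 45331) = (2*(-2 + 13/8)/143 - 30712)*14737 = ((2/143)*(-3/8) - 30712)*14737 = (-3/572 - 30712)*14737 = -17567267/572*14737 = -258888813779/572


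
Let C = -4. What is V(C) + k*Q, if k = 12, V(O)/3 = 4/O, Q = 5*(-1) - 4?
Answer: -111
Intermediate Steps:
Q = -9 (Q = -5 - 4 = -9)
V(O) = 12/O (V(O) = 3*(4/O) = 12/O)
V(C) + k*Q = 12/(-4) + 12*(-9) = 12*(-¼) - 108 = -3 - 108 = -111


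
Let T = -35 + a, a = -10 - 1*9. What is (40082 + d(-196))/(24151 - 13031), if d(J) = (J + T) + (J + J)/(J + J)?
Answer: 39833/11120 ≈ 3.5821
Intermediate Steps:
a = -19 (a = -10 - 9 = -19)
T = -54 (T = -35 - 19 = -54)
d(J) = -53 + J (d(J) = (J - 54) + (J + J)/(J + J) = (-54 + J) + (2*J)/((2*J)) = (-54 + J) + (2*J)*(1/(2*J)) = (-54 + J) + 1 = -53 + J)
(40082 + d(-196))/(24151 - 13031) = (40082 + (-53 - 196))/(24151 - 13031) = (40082 - 249)/11120 = 39833*(1/11120) = 39833/11120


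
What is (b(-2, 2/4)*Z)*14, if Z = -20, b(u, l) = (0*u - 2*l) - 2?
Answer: 840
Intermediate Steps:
b(u, l) = -2 - 2*l (b(u, l) = (0 - 2*l) - 2 = -2*l - 2 = -2 - 2*l)
(b(-2, 2/4)*Z)*14 = ((-2 - 4/4)*(-20))*14 = ((-2 - 2*½)*(-20))*14 = ((-2 - 1)*(-20))*14 = -3*(-20)*14 = 60*14 = 840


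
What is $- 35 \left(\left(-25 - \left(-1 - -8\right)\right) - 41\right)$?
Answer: $2555$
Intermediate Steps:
$- 35 \left(\left(-25 - \left(-1 - -8\right)\right) - 41\right) = - 35 \left(\left(-25 - \left(-1 + 8\right)\right) - 41\right) = - 35 \left(\left(-25 - 7\right) - 41\right) = - 35 \left(-32 - 41\right) = \left(-35\right) \left(-73\right) = 2555$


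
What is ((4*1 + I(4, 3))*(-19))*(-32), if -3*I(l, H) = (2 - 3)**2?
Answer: 6688/3 ≈ 2229.3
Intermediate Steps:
I(l, H) = -1/3 (I(l, H) = -(2 - 3)**2/3 = -1/3*(-1)**2 = -1/3*1 = -1/3)
((4*1 + I(4, 3))*(-19))*(-32) = ((4*1 - 1/3)*(-19))*(-32) = ((4 - 1/3)*(-19))*(-32) = ((11/3)*(-19))*(-32) = -209/3*(-32) = 6688/3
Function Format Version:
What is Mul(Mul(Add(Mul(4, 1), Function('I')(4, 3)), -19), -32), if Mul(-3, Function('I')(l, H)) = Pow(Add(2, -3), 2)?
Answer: Rational(6688, 3) ≈ 2229.3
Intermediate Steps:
Function('I')(l, H) = Rational(-1, 3) (Function('I')(l, H) = Mul(Rational(-1, 3), Pow(Add(2, -3), 2)) = Mul(Rational(-1, 3), Pow(-1, 2)) = Mul(Rational(-1, 3), 1) = Rational(-1, 3))
Mul(Mul(Add(Mul(4, 1), Function('I')(4, 3)), -19), -32) = Mul(Mul(Add(Mul(4, 1), Rational(-1, 3)), -19), -32) = Mul(Mul(Add(4, Rational(-1, 3)), -19), -32) = Mul(Mul(Rational(11, 3), -19), -32) = Mul(Rational(-209, 3), -32) = Rational(6688, 3)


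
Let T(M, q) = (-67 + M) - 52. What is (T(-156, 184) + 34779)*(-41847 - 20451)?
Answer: -2149530192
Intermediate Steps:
T(M, q) = -119 + M
(T(-156, 184) + 34779)*(-41847 - 20451) = ((-119 - 156) + 34779)*(-41847 - 20451) = (-275 + 34779)*(-62298) = 34504*(-62298) = -2149530192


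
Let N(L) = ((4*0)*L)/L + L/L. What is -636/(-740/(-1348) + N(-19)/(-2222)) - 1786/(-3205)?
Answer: -508544637394/438799755 ≈ -1158.9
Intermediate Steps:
N(L) = 1 (N(L) = (0*L)/L + 1 = 0/L + 1 = 0 + 1 = 1)
-636/(-740/(-1348) + N(-19)/(-2222)) - 1786/(-3205) = -636/(-740/(-1348) + 1/(-2222)) - 1786/(-3205) = -636/(-740*(-1/1348) + 1*(-1/2222)) - 1786*(-1/3205) = -636/(185/337 - 1/2222) + 1786/3205 = -636/410733/748814 + 1786/3205 = -636*748814/410733 + 1786/3205 = -158748568/136911 + 1786/3205 = -508544637394/438799755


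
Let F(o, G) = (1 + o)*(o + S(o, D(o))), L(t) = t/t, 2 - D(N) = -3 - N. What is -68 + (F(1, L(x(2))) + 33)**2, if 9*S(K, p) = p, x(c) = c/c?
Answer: 11269/9 ≈ 1252.1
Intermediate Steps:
x(c) = 1
D(N) = 5 + N (D(N) = 2 - (-3 - N) = 2 + (3 + N) = 5 + N)
S(K, p) = p/9
L(t) = 1
F(o, G) = (1 + o)*(5/9 + 10*o/9) (F(o, G) = (1 + o)*(o + (5 + o)/9) = (1 + o)*(o + (5/9 + o/9)) = (1 + o)*(5/9 + 10*o/9))
-68 + (F(1, L(x(2))) + 33)**2 = -68 + ((5/9 + (5/3)*1 + (10/9)*1**2) + 33)**2 = -68 + ((5/9 + 5/3 + (10/9)*1) + 33)**2 = -68 + ((5/9 + 5/3 + 10/9) + 33)**2 = -68 + (10/3 + 33)**2 = -68 + (109/3)**2 = -68 + 11881/9 = 11269/9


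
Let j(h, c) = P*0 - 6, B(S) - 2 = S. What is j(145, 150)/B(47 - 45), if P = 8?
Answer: -3/2 ≈ -1.5000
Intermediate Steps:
B(S) = 2 + S
j(h, c) = -6 (j(h, c) = 8*0 - 6 = 0 - 6 = -6)
j(145, 150)/B(47 - 45) = -6/(2 + (47 - 45)) = -6/(2 + 2) = -6/4 = -6*¼ = -3/2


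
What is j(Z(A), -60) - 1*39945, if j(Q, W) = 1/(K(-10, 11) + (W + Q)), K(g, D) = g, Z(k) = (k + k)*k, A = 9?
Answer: -3674939/92 ≈ -39945.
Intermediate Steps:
Z(k) = 2*k**2 (Z(k) = (2*k)*k = 2*k**2)
j(Q, W) = 1/(-10 + Q + W) (j(Q, W) = 1/(-10 + (W + Q)) = 1/(-10 + (Q + W)) = 1/(-10 + Q + W))
j(Z(A), -60) - 1*39945 = 1/(-10 + 2*9**2 - 60) - 1*39945 = 1/(-10 + 2*81 - 60) - 39945 = 1/(-10 + 162 - 60) - 39945 = 1/92 - 39945 = -3674939/92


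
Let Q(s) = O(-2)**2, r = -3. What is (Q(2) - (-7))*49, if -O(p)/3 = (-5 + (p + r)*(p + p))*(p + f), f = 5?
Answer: 893368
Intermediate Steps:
O(p) = -3*(-5 + 2*p*(-3 + p))*(5 + p) (O(p) = -3*(-5 + (p - 3)*(p + p))*(p + 5) = -3*(-5 + (-3 + p)*(2*p))*(5 + p) = -3*(-5 + 2*p*(-3 + p))*(5 + p))
Q(s) = 18225 (Q(s) = (75 - 12*(-2)**2 - 6*(-2)**3 + 105*(-2))**2 = (75 - 12*4 - 6*(-8) - 210)**2 = (75 - 48 + 48 - 210)**2 = (-135)**2 = 18225)
(Q(2) - (-7))*49 = (18225 - (-7))*49 = (18225 - 1*(-7))*49 = (18225 + 7)*49 = 18232*49 = 893368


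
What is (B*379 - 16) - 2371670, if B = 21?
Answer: -2363727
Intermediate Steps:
(B*379 - 16) - 2371670 = (21*379 - 16) - 2371670 = (7959 - 16) - 2371670 = 7943 - 2371670 = -2363727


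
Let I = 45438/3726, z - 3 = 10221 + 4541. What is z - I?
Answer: 9161492/621 ≈ 14753.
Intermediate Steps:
z = 14765 (z = 3 + (10221 + 4541) = 3 + 14762 = 14765)
I = 7573/621 (I = 45438*(1/3726) = 7573/621 ≈ 12.195)
z - I = 14765 - 1*7573/621 = 14765 - 7573/621 = 9161492/621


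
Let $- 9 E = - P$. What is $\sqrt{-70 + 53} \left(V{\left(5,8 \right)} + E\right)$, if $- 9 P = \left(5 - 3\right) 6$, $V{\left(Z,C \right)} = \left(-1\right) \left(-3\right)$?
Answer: $\frac{77 i \sqrt{17}}{27} \approx 11.758 i$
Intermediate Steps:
$V{\left(Z,C \right)} = 3$
$P = - \frac{4}{3}$ ($P = - \frac{\left(5 - 3\right) 6}{9} = - \frac{2 \cdot 6}{9} = \left(- \frac{1}{9}\right) 12 = - \frac{4}{3} \approx -1.3333$)
$E = - \frac{4}{27}$ ($E = - \frac{\left(-1\right) \left(- \frac{4}{3}\right)}{9} = \left(- \frac{1}{9}\right) \frac{4}{3} = - \frac{4}{27} \approx -0.14815$)
$\sqrt{-70 + 53} \left(V{\left(5,8 \right)} + E\right) = \sqrt{-70 + 53} \left(3 - \frac{4}{27}\right) = \sqrt{-17} \cdot \frac{77}{27} = i \sqrt{17} \cdot \frac{77}{27} = \frac{77 i \sqrt{17}}{27}$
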